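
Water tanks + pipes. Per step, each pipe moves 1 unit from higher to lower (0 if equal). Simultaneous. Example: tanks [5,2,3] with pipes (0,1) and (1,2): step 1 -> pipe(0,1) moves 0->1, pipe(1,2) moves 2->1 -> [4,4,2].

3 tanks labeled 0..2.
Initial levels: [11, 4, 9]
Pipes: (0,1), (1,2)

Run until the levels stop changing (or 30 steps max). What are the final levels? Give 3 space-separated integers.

Step 1: flows [0->1,2->1] -> levels [10 6 8]
Step 2: flows [0->1,2->1] -> levels [9 8 7]
Step 3: flows [0->1,1->2] -> levels [8 8 8]
Step 4: flows [0=1,1=2] -> levels [8 8 8]
  -> stable (no change)

Answer: 8 8 8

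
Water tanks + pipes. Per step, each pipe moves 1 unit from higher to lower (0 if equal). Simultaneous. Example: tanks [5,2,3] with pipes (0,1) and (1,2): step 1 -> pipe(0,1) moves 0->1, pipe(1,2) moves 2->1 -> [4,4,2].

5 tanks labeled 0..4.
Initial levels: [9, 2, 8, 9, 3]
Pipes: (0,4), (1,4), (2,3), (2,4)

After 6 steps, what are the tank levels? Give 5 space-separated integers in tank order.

Answer: 6 6 5 7 7

Derivation:
Step 1: flows [0->4,4->1,3->2,2->4] -> levels [8 3 8 8 4]
Step 2: flows [0->4,4->1,2=3,2->4] -> levels [7 4 7 8 5]
Step 3: flows [0->4,4->1,3->2,2->4] -> levels [6 5 7 7 6]
Step 4: flows [0=4,4->1,2=3,2->4] -> levels [6 6 6 7 6]
Step 5: flows [0=4,1=4,3->2,2=4] -> levels [6 6 7 6 6]
Step 6: flows [0=4,1=4,2->3,2->4] -> levels [6 6 5 7 7]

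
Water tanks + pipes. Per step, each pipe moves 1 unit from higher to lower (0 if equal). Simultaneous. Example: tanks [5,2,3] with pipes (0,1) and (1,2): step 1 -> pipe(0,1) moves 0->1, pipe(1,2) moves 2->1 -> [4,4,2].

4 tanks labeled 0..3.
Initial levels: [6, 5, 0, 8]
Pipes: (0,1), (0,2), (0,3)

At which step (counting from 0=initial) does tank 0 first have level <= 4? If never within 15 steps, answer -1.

Step 1: flows [0->1,0->2,3->0] -> levels [5 6 1 7]
Step 2: flows [1->0,0->2,3->0] -> levels [6 5 2 6]
Step 3: flows [0->1,0->2,0=3] -> levels [4 6 3 6]
Tank 0 first reaches <=4 at step 3

Answer: 3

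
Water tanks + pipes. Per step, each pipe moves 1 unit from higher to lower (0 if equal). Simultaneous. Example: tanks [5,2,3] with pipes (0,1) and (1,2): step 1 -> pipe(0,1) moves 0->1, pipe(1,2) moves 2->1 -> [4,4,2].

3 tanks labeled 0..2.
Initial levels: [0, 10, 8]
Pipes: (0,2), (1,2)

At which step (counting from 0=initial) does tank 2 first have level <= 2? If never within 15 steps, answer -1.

Step 1: flows [2->0,1->2] -> levels [1 9 8]
Step 2: flows [2->0,1->2] -> levels [2 8 8]
Step 3: flows [2->0,1=2] -> levels [3 8 7]
Step 4: flows [2->0,1->2] -> levels [4 7 7]
Step 5: flows [2->0,1=2] -> levels [5 7 6]
Step 6: flows [2->0,1->2] -> levels [6 6 6]
Step 7: flows [0=2,1=2] -> levels [6 6 6]
  -> stable; tank 2 stays at 6 > 2
Tank 2 never reaches <=2 within 15 steps

Answer: -1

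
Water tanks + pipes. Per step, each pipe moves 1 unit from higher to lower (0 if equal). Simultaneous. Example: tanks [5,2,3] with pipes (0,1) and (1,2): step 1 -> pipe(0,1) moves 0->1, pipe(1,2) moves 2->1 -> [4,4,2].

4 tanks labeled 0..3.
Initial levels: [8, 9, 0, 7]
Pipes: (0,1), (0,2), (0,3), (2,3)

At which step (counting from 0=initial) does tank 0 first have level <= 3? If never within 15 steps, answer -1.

Step 1: flows [1->0,0->2,0->3,3->2] -> levels [7 8 2 7]
Step 2: flows [1->0,0->2,0=3,3->2] -> levels [7 7 4 6]
Step 3: flows [0=1,0->2,0->3,3->2] -> levels [5 7 6 6]
Step 4: flows [1->0,2->0,3->0,2=3] -> levels [8 6 5 5]
Step 5: flows [0->1,0->2,0->3,2=3] -> levels [5 7 6 6]
  -> period-2 cycle (repeats step 3); tank 0 never drops to <=3
Tank 0 never reaches <=3 within 15 steps

Answer: -1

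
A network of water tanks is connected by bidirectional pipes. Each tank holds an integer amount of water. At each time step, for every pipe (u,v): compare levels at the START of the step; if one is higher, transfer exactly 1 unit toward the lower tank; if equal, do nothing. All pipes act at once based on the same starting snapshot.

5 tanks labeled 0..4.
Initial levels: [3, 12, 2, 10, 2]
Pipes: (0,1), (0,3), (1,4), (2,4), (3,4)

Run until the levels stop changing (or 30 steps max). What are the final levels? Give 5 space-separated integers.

Step 1: flows [1->0,3->0,1->4,2=4,3->4] -> levels [5 10 2 8 4]
Step 2: flows [1->0,3->0,1->4,4->2,3->4] -> levels [7 8 3 6 5]
Step 3: flows [1->0,0->3,1->4,4->2,3->4] -> levels [7 6 4 6 6]
Step 4: flows [0->1,0->3,1=4,4->2,3=4] -> levels [5 7 5 7 5]
Step 5: flows [1->0,3->0,1->4,2=4,3->4] -> levels [7 5 5 5 7]
Step 6: flows [0->1,0->3,4->1,4->2,4->3] -> levels [5 7 6 7 4]
Step 7: flows [1->0,3->0,1->4,2->4,3->4] -> levels [7 5 5 5 7]
  -> period-2 cycle: step 7 state = step 5 state; never stabilizes
  -> state at step 30: (30-5) mod 2 = 1, same as step 6 -> [5 7 6 7 4]

Answer: 5 7 6 7 4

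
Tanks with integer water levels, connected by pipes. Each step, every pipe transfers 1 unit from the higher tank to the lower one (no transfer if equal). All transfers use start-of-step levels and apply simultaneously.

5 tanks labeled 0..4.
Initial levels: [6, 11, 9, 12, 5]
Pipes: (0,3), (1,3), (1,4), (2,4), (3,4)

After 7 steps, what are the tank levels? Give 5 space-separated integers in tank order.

Answer: 8 9 9 10 7

Derivation:
Step 1: flows [3->0,3->1,1->4,2->4,3->4] -> levels [7 11 8 9 8]
Step 2: flows [3->0,1->3,1->4,2=4,3->4] -> levels [8 9 8 8 10]
Step 3: flows [0=3,1->3,4->1,4->2,4->3] -> levels [8 9 9 10 7]
Step 4: flows [3->0,3->1,1->4,2->4,3->4] -> levels [9 9 8 7 10]
Step 5: flows [0->3,1->3,4->1,4->2,4->3] -> levels [8 9 9 10 7]
  -> period-2 cycle: step 5 state = step 3 state
  -> state at step 7: (7-3) mod 2 = 0, same as step 3 -> [8 9 9 10 7]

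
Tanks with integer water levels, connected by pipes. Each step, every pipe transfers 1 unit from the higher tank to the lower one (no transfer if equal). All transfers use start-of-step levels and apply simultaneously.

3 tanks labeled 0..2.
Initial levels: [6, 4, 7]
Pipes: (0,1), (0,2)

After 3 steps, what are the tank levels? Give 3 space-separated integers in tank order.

Answer: 7 5 5

Derivation:
Step 1: flows [0->1,2->0] -> levels [6 5 6]
Step 2: flows [0->1,0=2] -> levels [5 6 6]
Step 3: flows [1->0,2->0] -> levels [7 5 5]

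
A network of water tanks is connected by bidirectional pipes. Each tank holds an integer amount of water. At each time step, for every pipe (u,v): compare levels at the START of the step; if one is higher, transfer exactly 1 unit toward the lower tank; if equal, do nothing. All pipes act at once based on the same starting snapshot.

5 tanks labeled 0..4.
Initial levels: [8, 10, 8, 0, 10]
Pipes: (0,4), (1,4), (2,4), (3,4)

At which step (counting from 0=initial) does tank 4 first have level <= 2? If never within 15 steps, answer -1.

Step 1: flows [4->0,1=4,4->2,4->3] -> levels [9 10 9 1 7]
Step 2: flows [0->4,1->4,2->4,4->3] -> levels [8 9 8 2 9]
Step 3: flows [4->0,1=4,4->2,4->3] -> levels [9 9 9 3 6]
Step 4: flows [0->4,1->4,2->4,4->3] -> levels [8 8 8 4 8]
Step 5: flows [0=4,1=4,2=4,4->3] -> levels [8 8 8 5 7]
Step 6: flows [0->4,1->4,2->4,4->3] -> levels [7 7 7 6 9]
Step 7: flows [4->0,4->1,4->2,4->3] -> levels [8 8 8 7 5]
Step 8: flows [0->4,1->4,2->4,3->4] -> levels [7 7 7 6 9]
  -> period-2 cycle (repeats step 6); tank 4 never drops to <=2
Tank 4 never reaches <=2 within 15 steps

Answer: -1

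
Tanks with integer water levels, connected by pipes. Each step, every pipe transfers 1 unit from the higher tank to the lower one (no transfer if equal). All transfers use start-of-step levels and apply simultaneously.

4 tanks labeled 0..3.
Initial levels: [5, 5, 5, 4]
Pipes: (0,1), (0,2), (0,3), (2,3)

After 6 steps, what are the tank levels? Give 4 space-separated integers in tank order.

Answer: 6 4 5 4

Derivation:
Step 1: flows [0=1,0=2,0->3,2->3] -> levels [4 5 4 6]
Step 2: flows [1->0,0=2,3->0,3->2] -> levels [6 4 5 4]
Step 3: flows [0->1,0->2,0->3,2->3] -> levels [3 5 5 6]
Step 4: flows [1->0,2->0,3->0,3->2] -> levels [6 4 5 4]
  -> period-2 cycle: step 4 state = step 2 state
  -> state at step 6: (6-2) mod 2 = 0, same as step 2 -> [6 4 5 4]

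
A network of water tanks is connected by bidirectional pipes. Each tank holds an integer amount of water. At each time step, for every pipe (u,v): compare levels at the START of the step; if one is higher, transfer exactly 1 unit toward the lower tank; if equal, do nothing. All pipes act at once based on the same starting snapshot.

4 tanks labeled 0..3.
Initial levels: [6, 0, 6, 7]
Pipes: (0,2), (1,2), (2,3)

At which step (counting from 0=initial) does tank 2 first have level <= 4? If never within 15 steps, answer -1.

Answer: 4

Derivation:
Step 1: flows [0=2,2->1,3->2] -> levels [6 1 6 6]
Step 2: flows [0=2,2->1,2=3] -> levels [6 2 5 6]
Step 3: flows [0->2,2->1,3->2] -> levels [5 3 6 5]
Step 4: flows [2->0,2->1,2->3] -> levels [6 4 3 6]
Tank 2 first reaches <=4 at step 4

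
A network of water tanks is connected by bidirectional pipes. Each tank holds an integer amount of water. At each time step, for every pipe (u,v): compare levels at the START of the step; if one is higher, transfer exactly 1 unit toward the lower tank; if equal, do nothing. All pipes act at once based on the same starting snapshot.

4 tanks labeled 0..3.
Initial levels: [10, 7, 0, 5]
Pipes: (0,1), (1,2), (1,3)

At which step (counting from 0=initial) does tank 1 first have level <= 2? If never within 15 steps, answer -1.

Step 1: flows [0->1,1->2,1->3] -> levels [9 6 1 6]
Step 2: flows [0->1,1->2,1=3] -> levels [8 6 2 6]
Step 3: flows [0->1,1->2,1=3] -> levels [7 6 3 6]
Step 4: flows [0->1,1->2,1=3] -> levels [6 6 4 6]
Step 5: flows [0=1,1->2,1=3] -> levels [6 5 5 6]
Step 6: flows [0->1,1=2,3->1] -> levels [5 7 5 5]
Step 7: flows [1->0,1->2,1->3] -> levels [6 4 6 6]
Step 8: flows [0->1,2->1,3->1] -> levels [5 7 5 5]
  -> period-2 cycle (repeats step 6); tank 1 never drops to <=2
Tank 1 never reaches <=2 within 15 steps

Answer: -1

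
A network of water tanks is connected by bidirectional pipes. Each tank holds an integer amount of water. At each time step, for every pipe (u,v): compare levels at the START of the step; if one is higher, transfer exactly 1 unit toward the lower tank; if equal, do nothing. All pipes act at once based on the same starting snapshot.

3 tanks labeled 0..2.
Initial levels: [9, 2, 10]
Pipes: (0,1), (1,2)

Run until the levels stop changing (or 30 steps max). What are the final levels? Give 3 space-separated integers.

Answer: 7 6 8

Derivation:
Step 1: flows [0->1,2->1] -> levels [8 4 9]
Step 2: flows [0->1,2->1] -> levels [7 6 8]
Step 3: flows [0->1,2->1] -> levels [6 8 7]
Step 4: flows [1->0,1->2] -> levels [7 6 8]
  -> period-2 cycle: step 4 state = step 2 state; never stabilizes
  -> state at step 30: (30-2) mod 2 = 0, same as step 2 -> [7 6 8]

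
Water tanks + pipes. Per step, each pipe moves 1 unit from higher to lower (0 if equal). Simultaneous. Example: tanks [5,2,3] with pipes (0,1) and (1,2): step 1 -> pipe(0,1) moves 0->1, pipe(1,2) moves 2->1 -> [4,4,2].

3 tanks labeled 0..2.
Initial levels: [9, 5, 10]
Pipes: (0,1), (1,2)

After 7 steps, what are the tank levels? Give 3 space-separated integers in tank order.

Step 1: flows [0->1,2->1] -> levels [8 7 9]
Step 2: flows [0->1,2->1] -> levels [7 9 8]
Step 3: flows [1->0,1->2] -> levels [8 7 9]
  -> period-2 cycle: step 3 state = step 1 state
  -> state at step 7: (7-1) mod 2 = 0, same as step 1 -> [8 7 9]

Answer: 8 7 9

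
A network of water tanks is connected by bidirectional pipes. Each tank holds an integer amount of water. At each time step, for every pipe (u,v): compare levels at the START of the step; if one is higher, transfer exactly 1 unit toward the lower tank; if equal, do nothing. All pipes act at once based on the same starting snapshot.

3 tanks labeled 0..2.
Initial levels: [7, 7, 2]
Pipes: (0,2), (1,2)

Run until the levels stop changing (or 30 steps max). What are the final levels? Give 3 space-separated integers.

Step 1: flows [0->2,1->2] -> levels [6 6 4]
Step 2: flows [0->2,1->2] -> levels [5 5 6]
Step 3: flows [2->0,2->1] -> levels [6 6 4]
  -> period-2 cycle: step 3 state = step 1 state; never stabilizes
  -> state at step 30: (30-1) mod 2 = 1, same as step 2 -> [5 5 6]

Answer: 5 5 6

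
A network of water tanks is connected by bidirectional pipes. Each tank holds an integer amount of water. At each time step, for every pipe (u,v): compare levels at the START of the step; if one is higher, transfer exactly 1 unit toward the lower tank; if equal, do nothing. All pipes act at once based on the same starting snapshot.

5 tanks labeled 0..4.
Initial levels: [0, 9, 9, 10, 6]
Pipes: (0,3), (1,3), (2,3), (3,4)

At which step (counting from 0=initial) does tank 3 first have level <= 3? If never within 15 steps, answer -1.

Step 1: flows [3->0,3->1,3->2,3->4] -> levels [1 10 10 6 7]
Step 2: flows [3->0,1->3,2->3,4->3] -> levels [2 9 9 8 6]
Step 3: flows [3->0,1->3,2->3,3->4] -> levels [3 8 8 8 7]
Step 4: flows [3->0,1=3,2=3,3->4] -> levels [4 8 8 6 8]
Step 5: flows [3->0,1->3,2->3,4->3] -> levels [5 7 7 8 7]
Step 6: flows [3->0,3->1,3->2,3->4] -> levels [6 8 8 4 8]
Step 7: flows [0->3,1->3,2->3,4->3] -> levels [5 7 7 8 7]
  -> period-2 cycle (repeats step 5); tank 3 never drops to <=3
Tank 3 never reaches <=3 within 15 steps

Answer: -1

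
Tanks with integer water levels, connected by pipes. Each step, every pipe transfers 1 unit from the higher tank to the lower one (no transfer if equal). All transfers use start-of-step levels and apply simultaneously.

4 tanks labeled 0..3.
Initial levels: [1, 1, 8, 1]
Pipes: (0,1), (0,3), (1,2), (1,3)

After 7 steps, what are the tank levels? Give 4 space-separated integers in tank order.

Step 1: flows [0=1,0=3,2->1,1=3] -> levels [1 2 7 1]
Step 2: flows [1->0,0=3,2->1,1->3] -> levels [2 1 6 2]
Step 3: flows [0->1,0=3,2->1,3->1] -> levels [1 4 5 1]
Step 4: flows [1->0,0=3,2->1,1->3] -> levels [2 3 4 2]
Step 5: flows [1->0,0=3,2->1,1->3] -> levels [3 2 3 3]
Step 6: flows [0->1,0=3,2->1,3->1] -> levels [2 5 2 2]
Step 7: flows [1->0,0=3,1->2,1->3] -> levels [3 2 3 3]

Answer: 3 2 3 3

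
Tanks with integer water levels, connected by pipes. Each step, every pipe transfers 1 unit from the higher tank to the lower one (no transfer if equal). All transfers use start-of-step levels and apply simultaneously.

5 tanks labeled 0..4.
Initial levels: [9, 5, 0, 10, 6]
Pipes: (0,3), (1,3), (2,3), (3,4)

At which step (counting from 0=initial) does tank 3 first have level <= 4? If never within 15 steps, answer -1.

Step 1: flows [3->0,3->1,3->2,3->4] -> levels [10 6 1 6 7]
Step 2: flows [0->3,1=3,3->2,4->3] -> levels [9 6 2 7 6]
Step 3: flows [0->3,3->1,3->2,3->4] -> levels [8 7 3 5 7]
Step 4: flows [0->3,1->3,3->2,4->3] -> levels [7 6 4 7 6]
Step 5: flows [0=3,3->1,3->2,3->4] -> levels [7 7 5 4 7]
Tank 3 first reaches <=4 at step 5

Answer: 5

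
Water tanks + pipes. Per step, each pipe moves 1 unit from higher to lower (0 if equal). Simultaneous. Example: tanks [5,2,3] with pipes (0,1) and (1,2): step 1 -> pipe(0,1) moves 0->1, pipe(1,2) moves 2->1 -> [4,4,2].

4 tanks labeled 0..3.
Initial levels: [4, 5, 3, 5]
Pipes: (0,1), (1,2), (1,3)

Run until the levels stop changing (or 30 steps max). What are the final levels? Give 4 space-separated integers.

Answer: 4 6 3 4

Derivation:
Step 1: flows [1->0,1->2,1=3] -> levels [5 3 4 5]
Step 2: flows [0->1,2->1,3->1] -> levels [4 6 3 4]
Step 3: flows [1->0,1->2,1->3] -> levels [5 3 4 5]
  -> period-2 cycle: step 3 state = step 1 state; never stabilizes
  -> state at step 30: (30-1) mod 2 = 1, same as step 2 -> [4 6 3 4]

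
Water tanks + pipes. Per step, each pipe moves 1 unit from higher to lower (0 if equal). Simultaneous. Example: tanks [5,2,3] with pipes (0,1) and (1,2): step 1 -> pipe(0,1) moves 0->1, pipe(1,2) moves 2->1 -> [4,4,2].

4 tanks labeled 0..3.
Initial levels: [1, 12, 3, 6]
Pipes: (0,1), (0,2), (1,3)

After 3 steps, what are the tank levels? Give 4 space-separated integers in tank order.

Step 1: flows [1->0,2->0,1->3] -> levels [3 10 2 7]
Step 2: flows [1->0,0->2,1->3] -> levels [3 8 3 8]
Step 3: flows [1->0,0=2,1=3] -> levels [4 7 3 8]

Answer: 4 7 3 8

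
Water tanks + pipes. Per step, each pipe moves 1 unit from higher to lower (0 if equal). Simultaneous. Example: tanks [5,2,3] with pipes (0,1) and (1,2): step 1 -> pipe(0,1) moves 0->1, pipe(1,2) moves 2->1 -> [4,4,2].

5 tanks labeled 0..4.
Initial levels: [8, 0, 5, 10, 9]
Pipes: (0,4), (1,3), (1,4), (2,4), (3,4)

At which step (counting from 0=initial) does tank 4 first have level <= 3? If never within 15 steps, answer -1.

Answer: -1

Derivation:
Step 1: flows [4->0,3->1,4->1,4->2,3->4] -> levels [9 2 6 8 7]
Step 2: flows [0->4,3->1,4->1,4->2,3->4] -> levels [8 4 7 6 7]
Step 3: flows [0->4,3->1,4->1,2=4,4->3] -> levels [7 6 7 6 6]
Step 4: flows [0->4,1=3,1=4,2->4,3=4] -> levels [6 6 6 6 8]
Step 5: flows [4->0,1=3,4->1,4->2,4->3] -> levels [7 7 7 7 4]
Step 6: flows [0->4,1=3,1->4,2->4,3->4] -> levels [6 6 6 6 8]
  -> period-2 cycle (repeats step 4); tank 4 never drops to <=3
Tank 4 never reaches <=3 within 15 steps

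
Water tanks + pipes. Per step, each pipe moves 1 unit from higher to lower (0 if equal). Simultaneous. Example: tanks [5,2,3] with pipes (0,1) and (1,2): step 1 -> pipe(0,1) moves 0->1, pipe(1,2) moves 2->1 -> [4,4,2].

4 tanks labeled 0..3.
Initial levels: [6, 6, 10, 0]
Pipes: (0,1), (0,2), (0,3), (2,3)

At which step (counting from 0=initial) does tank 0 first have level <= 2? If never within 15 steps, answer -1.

Step 1: flows [0=1,2->0,0->3,2->3] -> levels [6 6 8 2]
Step 2: flows [0=1,2->0,0->3,2->3] -> levels [6 6 6 4]
Step 3: flows [0=1,0=2,0->3,2->3] -> levels [5 6 5 6]
Step 4: flows [1->0,0=2,3->0,3->2] -> levels [7 5 6 4]
Step 5: flows [0->1,0->2,0->3,2->3] -> levels [4 6 6 6]
Step 6: flows [1->0,2->0,3->0,2=3] -> levels [7 5 5 5]
Step 7: flows [0->1,0->2,0->3,2=3] -> levels [4 6 6 6]
  -> period-2 cycle (repeats step 5); tank 0 never drops to <=2
Tank 0 never reaches <=2 within 15 steps

Answer: -1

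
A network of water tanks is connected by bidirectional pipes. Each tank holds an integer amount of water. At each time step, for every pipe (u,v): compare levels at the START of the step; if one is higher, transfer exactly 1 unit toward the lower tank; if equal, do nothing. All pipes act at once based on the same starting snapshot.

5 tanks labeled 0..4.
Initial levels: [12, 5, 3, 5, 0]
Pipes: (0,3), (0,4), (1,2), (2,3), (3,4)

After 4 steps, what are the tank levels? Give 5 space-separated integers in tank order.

Step 1: flows [0->3,0->4,1->2,3->2,3->4] -> levels [10 4 5 4 2]
Step 2: flows [0->3,0->4,2->1,2->3,3->4] -> levels [8 5 3 5 4]
Step 3: flows [0->3,0->4,1->2,3->2,3->4] -> levels [6 4 5 4 6]
Step 4: flows [0->3,0=4,2->1,2->3,4->3] -> levels [5 5 3 7 5]

Answer: 5 5 3 7 5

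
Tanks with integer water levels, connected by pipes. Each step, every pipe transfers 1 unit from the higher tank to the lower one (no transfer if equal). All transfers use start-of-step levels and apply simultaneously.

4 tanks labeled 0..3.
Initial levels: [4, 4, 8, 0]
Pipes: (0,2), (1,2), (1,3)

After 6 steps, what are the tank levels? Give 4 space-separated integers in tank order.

Step 1: flows [2->0,2->1,1->3] -> levels [5 4 6 1]
Step 2: flows [2->0,2->1,1->3] -> levels [6 4 4 2]
Step 3: flows [0->2,1=2,1->3] -> levels [5 3 5 3]
Step 4: flows [0=2,2->1,1=3] -> levels [5 4 4 3]
Step 5: flows [0->2,1=2,1->3] -> levels [4 3 5 4]
Step 6: flows [2->0,2->1,3->1] -> levels [5 5 3 3]

Answer: 5 5 3 3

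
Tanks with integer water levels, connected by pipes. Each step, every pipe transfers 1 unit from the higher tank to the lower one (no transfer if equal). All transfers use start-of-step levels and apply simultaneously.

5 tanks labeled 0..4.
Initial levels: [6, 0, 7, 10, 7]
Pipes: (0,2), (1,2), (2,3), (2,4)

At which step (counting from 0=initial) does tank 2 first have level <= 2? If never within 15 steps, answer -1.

Step 1: flows [2->0,2->1,3->2,2=4] -> levels [7 1 6 9 7]
Step 2: flows [0->2,2->1,3->2,4->2] -> levels [6 2 8 8 6]
Step 3: flows [2->0,2->1,2=3,2->4] -> levels [7 3 5 8 7]
Step 4: flows [0->2,2->1,3->2,4->2] -> levels [6 4 7 7 6]
Step 5: flows [2->0,2->1,2=3,2->4] -> levels [7 5 4 7 7]
Step 6: flows [0->2,1->2,3->2,4->2] -> levels [6 4 8 6 6]
Step 7: flows [2->0,2->1,2->3,2->4] -> levels [7 5 4 7 7]
  -> period-2 cycle (repeats step 5); tank 2 never drops to <=2
Tank 2 never reaches <=2 within 15 steps

Answer: -1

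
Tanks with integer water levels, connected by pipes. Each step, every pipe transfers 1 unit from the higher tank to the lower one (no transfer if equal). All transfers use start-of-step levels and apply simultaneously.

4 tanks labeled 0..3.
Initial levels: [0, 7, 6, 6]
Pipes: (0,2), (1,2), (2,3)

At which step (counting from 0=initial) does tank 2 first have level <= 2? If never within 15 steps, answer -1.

Step 1: flows [2->0,1->2,2=3] -> levels [1 6 6 6]
Step 2: flows [2->0,1=2,2=3] -> levels [2 6 5 6]
Step 3: flows [2->0,1->2,3->2] -> levels [3 5 6 5]
Step 4: flows [2->0,2->1,2->3] -> levels [4 6 3 6]
Step 5: flows [0->2,1->2,3->2] -> levels [3 5 6 5]
  -> period-2 cycle (repeats step 3); tank 2 never drops to <=2
Tank 2 never reaches <=2 within 15 steps

Answer: -1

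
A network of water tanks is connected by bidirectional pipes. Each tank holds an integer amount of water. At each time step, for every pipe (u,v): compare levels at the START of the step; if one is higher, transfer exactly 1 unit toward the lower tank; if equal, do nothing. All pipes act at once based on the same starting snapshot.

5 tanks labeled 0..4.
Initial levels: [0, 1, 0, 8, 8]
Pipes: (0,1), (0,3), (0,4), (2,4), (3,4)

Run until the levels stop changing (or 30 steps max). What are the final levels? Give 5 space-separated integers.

Answer: 2 3 3 4 5

Derivation:
Step 1: flows [1->0,3->0,4->0,4->2,3=4] -> levels [3 0 1 7 6]
Step 2: flows [0->1,3->0,4->0,4->2,3->4] -> levels [4 1 2 5 5]
Step 3: flows [0->1,3->0,4->0,4->2,3=4] -> levels [5 2 3 4 3]
Step 4: flows [0->1,0->3,0->4,2=4,3->4] -> levels [2 3 3 4 5]
Step 5: flows [1->0,3->0,4->0,4->2,4->3] -> levels [5 2 4 4 2]
Step 6: flows [0->1,0->3,0->4,2->4,3->4] -> levels [2 3 3 4 5]
  -> period-2 cycle: step 6 state = step 4 state; never stabilizes
  -> state at step 30: (30-4) mod 2 = 0, same as step 4 -> [2 3 3 4 5]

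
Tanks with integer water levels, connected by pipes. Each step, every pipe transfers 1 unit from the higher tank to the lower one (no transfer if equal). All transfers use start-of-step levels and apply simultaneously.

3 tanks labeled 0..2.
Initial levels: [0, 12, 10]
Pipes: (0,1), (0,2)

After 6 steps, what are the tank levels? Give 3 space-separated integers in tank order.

Step 1: flows [1->0,2->0] -> levels [2 11 9]
Step 2: flows [1->0,2->0] -> levels [4 10 8]
Step 3: flows [1->0,2->0] -> levels [6 9 7]
Step 4: flows [1->0,2->0] -> levels [8 8 6]
Step 5: flows [0=1,0->2] -> levels [7 8 7]
Step 6: flows [1->0,0=2] -> levels [8 7 7]

Answer: 8 7 7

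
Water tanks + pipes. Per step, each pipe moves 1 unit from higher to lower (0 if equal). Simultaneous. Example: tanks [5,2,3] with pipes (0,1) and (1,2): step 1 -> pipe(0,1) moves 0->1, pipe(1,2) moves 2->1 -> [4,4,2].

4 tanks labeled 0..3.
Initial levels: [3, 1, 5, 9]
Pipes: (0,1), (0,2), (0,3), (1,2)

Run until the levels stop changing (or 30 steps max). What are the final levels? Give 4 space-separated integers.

Step 1: flows [0->1,2->0,3->0,2->1] -> levels [4 3 3 8]
Step 2: flows [0->1,0->2,3->0,1=2] -> levels [3 4 4 7]
Step 3: flows [1->0,2->0,3->0,1=2] -> levels [6 3 3 6]
Step 4: flows [0->1,0->2,0=3,1=2] -> levels [4 4 4 6]
Step 5: flows [0=1,0=2,3->0,1=2] -> levels [5 4 4 5]
Step 6: flows [0->1,0->2,0=3,1=2] -> levels [3 5 5 5]
Step 7: flows [1->0,2->0,3->0,1=2] -> levels [6 4 4 4]
Step 8: flows [0->1,0->2,0->3,1=2] -> levels [3 5 5 5]
  -> period-2 cycle: step 8 state = step 6 state; never stabilizes
  -> state at step 30: (30-6) mod 2 = 0, same as step 6 -> [3 5 5 5]

Answer: 3 5 5 5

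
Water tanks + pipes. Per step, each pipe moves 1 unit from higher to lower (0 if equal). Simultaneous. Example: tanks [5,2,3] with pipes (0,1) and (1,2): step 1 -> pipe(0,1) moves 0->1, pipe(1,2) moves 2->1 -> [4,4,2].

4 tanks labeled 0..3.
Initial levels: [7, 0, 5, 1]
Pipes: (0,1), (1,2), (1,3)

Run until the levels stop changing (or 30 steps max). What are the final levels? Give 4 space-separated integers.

Step 1: flows [0->1,2->1,3->1] -> levels [6 3 4 0]
Step 2: flows [0->1,2->1,1->3] -> levels [5 4 3 1]
Step 3: flows [0->1,1->2,1->3] -> levels [4 3 4 2]
Step 4: flows [0->1,2->1,1->3] -> levels [3 4 3 3]
Step 5: flows [1->0,1->2,1->3] -> levels [4 1 4 4]
Step 6: flows [0->1,2->1,3->1] -> levels [3 4 3 3]
  -> period-2 cycle: step 6 state = step 4 state; never stabilizes
  -> state at step 30: (30-4) mod 2 = 0, same as step 4 -> [3 4 3 3]

Answer: 3 4 3 3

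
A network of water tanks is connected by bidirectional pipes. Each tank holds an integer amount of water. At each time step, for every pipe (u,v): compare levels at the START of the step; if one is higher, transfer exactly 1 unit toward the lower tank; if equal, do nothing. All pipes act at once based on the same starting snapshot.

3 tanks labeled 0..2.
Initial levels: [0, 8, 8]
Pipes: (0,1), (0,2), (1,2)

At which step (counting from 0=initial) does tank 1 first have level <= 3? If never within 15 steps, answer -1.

Answer: -1

Derivation:
Step 1: flows [1->0,2->0,1=2] -> levels [2 7 7]
Step 2: flows [1->0,2->0,1=2] -> levels [4 6 6]
Step 3: flows [1->0,2->0,1=2] -> levels [6 5 5]
Step 4: flows [0->1,0->2,1=2] -> levels [4 6 6]
  -> period-2 cycle (repeats step 2); tank 1 never drops to <=3
Tank 1 never reaches <=3 within 15 steps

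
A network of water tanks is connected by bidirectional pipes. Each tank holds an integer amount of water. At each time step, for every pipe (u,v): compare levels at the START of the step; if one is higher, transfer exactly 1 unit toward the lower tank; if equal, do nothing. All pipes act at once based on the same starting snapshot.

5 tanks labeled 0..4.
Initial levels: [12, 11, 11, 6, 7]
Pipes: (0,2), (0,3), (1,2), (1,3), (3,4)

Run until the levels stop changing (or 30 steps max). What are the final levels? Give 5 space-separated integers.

Step 1: flows [0->2,0->3,1=2,1->3,4->3] -> levels [10 10 12 9 6]
Step 2: flows [2->0,0->3,2->1,1->3,3->4] -> levels [10 10 10 10 7]
Step 3: flows [0=2,0=3,1=2,1=3,3->4] -> levels [10 10 10 9 8]
Step 4: flows [0=2,0->3,1=2,1->3,3->4] -> levels [9 9 10 10 9]
Step 5: flows [2->0,3->0,2->1,3->1,3->4] -> levels [11 11 8 7 10]
Step 6: flows [0->2,0->3,1->2,1->3,4->3] -> levels [9 9 10 10 9]
  -> period-2 cycle: step 6 state = step 4 state; never stabilizes
  -> state at step 30: (30-4) mod 2 = 0, same as step 4 -> [9 9 10 10 9]

Answer: 9 9 10 10 9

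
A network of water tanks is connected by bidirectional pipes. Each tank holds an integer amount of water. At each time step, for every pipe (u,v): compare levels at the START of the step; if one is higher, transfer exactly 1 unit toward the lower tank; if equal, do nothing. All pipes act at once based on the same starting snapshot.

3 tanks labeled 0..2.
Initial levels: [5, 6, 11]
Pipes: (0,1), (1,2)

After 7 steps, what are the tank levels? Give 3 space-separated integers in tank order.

Answer: 8 6 8

Derivation:
Step 1: flows [1->0,2->1] -> levels [6 6 10]
Step 2: flows [0=1,2->1] -> levels [6 7 9]
Step 3: flows [1->0,2->1] -> levels [7 7 8]
Step 4: flows [0=1,2->1] -> levels [7 8 7]
Step 5: flows [1->0,1->2] -> levels [8 6 8]
Step 6: flows [0->1,2->1] -> levels [7 8 7]
  -> period-2 cycle: step 6 state = step 4 state
  -> state at step 7: (7-4) mod 2 = 1, same as step 5 -> [8 6 8]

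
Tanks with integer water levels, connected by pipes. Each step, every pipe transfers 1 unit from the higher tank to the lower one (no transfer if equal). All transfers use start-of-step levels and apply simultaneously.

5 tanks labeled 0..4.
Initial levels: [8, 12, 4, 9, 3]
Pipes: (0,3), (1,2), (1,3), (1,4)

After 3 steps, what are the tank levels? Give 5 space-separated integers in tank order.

Answer: 9 6 7 8 6

Derivation:
Step 1: flows [3->0,1->2,1->3,1->4] -> levels [9 9 5 9 4]
Step 2: flows [0=3,1->2,1=3,1->4] -> levels [9 7 6 9 5]
Step 3: flows [0=3,1->2,3->1,1->4] -> levels [9 6 7 8 6]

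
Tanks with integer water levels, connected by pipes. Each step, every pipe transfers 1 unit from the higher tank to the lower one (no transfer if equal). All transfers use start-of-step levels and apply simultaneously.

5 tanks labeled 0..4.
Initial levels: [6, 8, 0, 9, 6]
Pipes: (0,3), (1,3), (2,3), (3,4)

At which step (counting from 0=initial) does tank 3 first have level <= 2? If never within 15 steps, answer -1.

Answer: -1

Derivation:
Step 1: flows [3->0,3->1,3->2,3->4] -> levels [7 9 1 5 7]
Step 2: flows [0->3,1->3,3->2,4->3] -> levels [6 8 2 7 6]
Step 3: flows [3->0,1->3,3->2,3->4] -> levels [7 7 3 5 7]
Step 4: flows [0->3,1->3,3->2,4->3] -> levels [6 6 4 7 6]
Step 5: flows [3->0,3->1,3->2,3->4] -> levels [7 7 5 3 7]
Step 6: flows [0->3,1->3,2->3,4->3] -> levels [6 6 4 7 6]
  -> period-2 cycle (repeats step 4); tank 3 never drops to <=2
Tank 3 never reaches <=2 within 15 steps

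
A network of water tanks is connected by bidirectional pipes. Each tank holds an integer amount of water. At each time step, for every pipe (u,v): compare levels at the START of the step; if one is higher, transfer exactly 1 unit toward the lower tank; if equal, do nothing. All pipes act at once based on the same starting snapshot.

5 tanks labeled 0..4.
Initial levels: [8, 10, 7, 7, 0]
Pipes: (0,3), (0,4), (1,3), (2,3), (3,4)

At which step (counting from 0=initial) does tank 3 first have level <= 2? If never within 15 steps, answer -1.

Step 1: flows [0->3,0->4,1->3,2=3,3->4] -> levels [6 9 7 8 2]
Step 2: flows [3->0,0->4,1->3,3->2,3->4] -> levels [6 8 8 6 4]
Step 3: flows [0=3,0->4,1->3,2->3,3->4] -> levels [5 7 7 7 6]
Step 4: flows [3->0,4->0,1=3,2=3,3->4] -> levels [7 7 7 5 6]
Step 5: flows [0->3,0->4,1->3,2->3,4->3] -> levels [5 6 6 9 6]
Step 6: flows [3->0,4->0,3->1,3->2,3->4] -> levels [7 7 7 5 6]
  -> period-2 cycle (repeats step 4); tank 3 never drops to <=2
Tank 3 never reaches <=2 within 15 steps

Answer: -1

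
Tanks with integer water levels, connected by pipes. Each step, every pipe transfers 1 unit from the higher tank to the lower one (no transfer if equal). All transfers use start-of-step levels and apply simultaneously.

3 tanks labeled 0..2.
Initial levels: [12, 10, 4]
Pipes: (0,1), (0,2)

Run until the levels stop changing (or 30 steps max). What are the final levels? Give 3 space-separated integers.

Step 1: flows [0->1,0->2] -> levels [10 11 5]
Step 2: flows [1->0,0->2] -> levels [10 10 6]
Step 3: flows [0=1,0->2] -> levels [9 10 7]
Step 4: flows [1->0,0->2] -> levels [9 9 8]
Step 5: flows [0=1,0->2] -> levels [8 9 9]
Step 6: flows [1->0,2->0] -> levels [10 8 8]
Step 7: flows [0->1,0->2] -> levels [8 9 9]
  -> period-2 cycle: step 7 state = step 5 state; never stabilizes
  -> state at step 30: (30-5) mod 2 = 1, same as step 6 -> [10 8 8]

Answer: 10 8 8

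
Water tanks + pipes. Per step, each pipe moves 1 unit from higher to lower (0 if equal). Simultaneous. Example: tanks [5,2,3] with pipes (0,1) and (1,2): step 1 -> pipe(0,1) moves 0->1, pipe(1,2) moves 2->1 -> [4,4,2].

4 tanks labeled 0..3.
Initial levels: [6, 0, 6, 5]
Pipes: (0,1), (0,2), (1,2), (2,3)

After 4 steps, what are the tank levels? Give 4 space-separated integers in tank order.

Step 1: flows [0->1,0=2,2->1,2->3] -> levels [5 2 4 6]
Step 2: flows [0->1,0->2,2->1,3->2] -> levels [3 4 5 5]
Step 3: flows [1->0,2->0,2->1,2=3] -> levels [5 4 3 5]
Step 4: flows [0->1,0->2,1->2,3->2] -> levels [3 4 6 4]

Answer: 3 4 6 4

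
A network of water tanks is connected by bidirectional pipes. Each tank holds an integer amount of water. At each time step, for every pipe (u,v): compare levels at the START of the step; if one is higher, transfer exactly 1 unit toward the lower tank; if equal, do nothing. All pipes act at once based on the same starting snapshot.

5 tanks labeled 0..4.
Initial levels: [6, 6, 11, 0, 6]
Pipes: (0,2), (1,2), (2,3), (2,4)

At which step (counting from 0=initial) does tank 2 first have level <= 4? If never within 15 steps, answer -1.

Step 1: flows [2->0,2->1,2->3,2->4] -> levels [7 7 7 1 7]
Step 2: flows [0=2,1=2,2->3,2=4] -> levels [7 7 6 2 7]
Step 3: flows [0->2,1->2,2->3,4->2] -> levels [6 6 8 3 6]
Step 4: flows [2->0,2->1,2->3,2->4] -> levels [7 7 4 4 7]
Tank 2 first reaches <=4 at step 4

Answer: 4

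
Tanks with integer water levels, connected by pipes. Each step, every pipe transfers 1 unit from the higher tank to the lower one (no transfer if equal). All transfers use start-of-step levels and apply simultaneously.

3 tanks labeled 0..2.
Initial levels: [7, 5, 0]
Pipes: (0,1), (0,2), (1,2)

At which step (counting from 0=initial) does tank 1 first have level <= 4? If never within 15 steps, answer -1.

Answer: 2

Derivation:
Step 1: flows [0->1,0->2,1->2] -> levels [5 5 2]
Step 2: flows [0=1,0->2,1->2] -> levels [4 4 4]
Tank 1 first reaches <=4 at step 2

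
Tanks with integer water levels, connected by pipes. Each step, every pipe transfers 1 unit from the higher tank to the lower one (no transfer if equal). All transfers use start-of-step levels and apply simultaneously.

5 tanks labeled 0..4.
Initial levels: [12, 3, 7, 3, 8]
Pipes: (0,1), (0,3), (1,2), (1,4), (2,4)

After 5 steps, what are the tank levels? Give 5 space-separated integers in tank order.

Answer: 7 6 7 6 7

Derivation:
Step 1: flows [0->1,0->3,2->1,4->1,4->2] -> levels [10 6 7 4 6]
Step 2: flows [0->1,0->3,2->1,1=4,2->4] -> levels [8 8 5 5 7]
Step 3: flows [0=1,0->3,1->2,1->4,4->2] -> levels [7 6 7 6 7]
Step 4: flows [0->1,0->3,2->1,4->1,2=4] -> levels [5 9 6 7 6]
Step 5: flows [1->0,3->0,1->2,1->4,2=4] -> levels [7 6 7 6 7]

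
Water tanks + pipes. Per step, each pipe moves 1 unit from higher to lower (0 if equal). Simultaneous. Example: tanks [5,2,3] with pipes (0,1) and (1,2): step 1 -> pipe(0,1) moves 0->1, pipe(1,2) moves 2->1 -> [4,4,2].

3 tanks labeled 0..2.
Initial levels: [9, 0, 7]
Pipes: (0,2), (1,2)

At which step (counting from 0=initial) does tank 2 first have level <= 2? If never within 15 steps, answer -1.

Answer: -1

Derivation:
Step 1: flows [0->2,2->1] -> levels [8 1 7]
Step 2: flows [0->2,2->1] -> levels [7 2 7]
Step 3: flows [0=2,2->1] -> levels [7 3 6]
Step 4: flows [0->2,2->1] -> levels [6 4 6]
Step 5: flows [0=2,2->1] -> levels [6 5 5]
Step 6: flows [0->2,1=2] -> levels [5 5 6]
Step 7: flows [2->0,2->1] -> levels [6 6 4]
Step 8: flows [0->2,1->2] -> levels [5 5 6]
  -> period-2 cycle (repeats step 6); tank 2 never drops to <=2
Tank 2 never reaches <=2 within 15 steps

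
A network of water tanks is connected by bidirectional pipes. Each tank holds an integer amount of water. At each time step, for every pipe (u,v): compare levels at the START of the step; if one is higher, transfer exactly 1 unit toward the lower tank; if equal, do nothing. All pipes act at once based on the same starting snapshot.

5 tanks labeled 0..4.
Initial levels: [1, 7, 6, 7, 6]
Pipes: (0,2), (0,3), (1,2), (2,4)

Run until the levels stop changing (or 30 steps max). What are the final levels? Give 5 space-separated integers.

Step 1: flows [2->0,3->0,1->2,2=4] -> levels [3 6 6 6 6]
Step 2: flows [2->0,3->0,1=2,2=4] -> levels [5 6 5 5 6]
Step 3: flows [0=2,0=3,1->2,4->2] -> levels [5 5 7 5 5]
Step 4: flows [2->0,0=3,2->1,2->4] -> levels [6 6 4 5 6]
Step 5: flows [0->2,0->3,1->2,4->2] -> levels [4 5 7 6 5]
Step 6: flows [2->0,3->0,2->1,2->4] -> levels [6 6 4 5 6]
  -> period-2 cycle: step 6 state = step 4 state; never stabilizes
  -> state at step 30: (30-4) mod 2 = 0, same as step 4 -> [6 6 4 5 6]

Answer: 6 6 4 5 6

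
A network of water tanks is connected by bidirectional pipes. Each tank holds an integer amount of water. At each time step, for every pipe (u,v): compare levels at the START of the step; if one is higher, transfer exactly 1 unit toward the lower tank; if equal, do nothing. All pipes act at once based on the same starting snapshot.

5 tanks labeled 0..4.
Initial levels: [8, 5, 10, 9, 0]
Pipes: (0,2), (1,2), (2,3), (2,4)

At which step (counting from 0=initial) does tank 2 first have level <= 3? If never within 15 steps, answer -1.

Answer: -1

Derivation:
Step 1: flows [2->0,2->1,2->3,2->4] -> levels [9 6 6 10 1]
Step 2: flows [0->2,1=2,3->2,2->4] -> levels [8 6 7 9 2]
Step 3: flows [0->2,2->1,3->2,2->4] -> levels [7 7 7 8 3]
Step 4: flows [0=2,1=2,3->2,2->4] -> levels [7 7 7 7 4]
Step 5: flows [0=2,1=2,2=3,2->4] -> levels [7 7 6 7 5]
Step 6: flows [0->2,1->2,3->2,2->4] -> levels [6 6 8 6 6]
Step 7: flows [2->0,2->1,2->3,2->4] -> levels [7 7 4 7 7]
Step 8: flows [0->2,1->2,3->2,4->2] -> levels [6 6 8 6 6]
  -> period-2 cycle (repeats step 6); tank 2 never drops to <=3
Tank 2 never reaches <=3 within 15 steps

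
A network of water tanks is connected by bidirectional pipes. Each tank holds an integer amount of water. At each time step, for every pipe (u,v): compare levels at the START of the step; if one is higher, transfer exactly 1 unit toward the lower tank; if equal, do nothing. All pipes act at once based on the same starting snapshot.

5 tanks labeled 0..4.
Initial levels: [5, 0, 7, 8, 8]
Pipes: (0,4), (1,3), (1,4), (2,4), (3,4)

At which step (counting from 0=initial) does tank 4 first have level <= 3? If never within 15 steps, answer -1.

Answer: -1

Derivation:
Step 1: flows [4->0,3->1,4->1,4->2,3=4] -> levels [6 2 8 7 5]
Step 2: flows [0->4,3->1,4->1,2->4,3->4] -> levels [5 4 7 5 7]
Step 3: flows [4->0,3->1,4->1,2=4,4->3] -> levels [6 6 7 5 4]
Step 4: flows [0->4,1->3,1->4,2->4,3->4] -> levels [5 4 6 5 8]
Step 5: flows [4->0,3->1,4->1,4->2,4->3] -> levels [6 6 7 5 4]
  -> period-2 cycle (repeats step 3); tank 4 never drops to <=3
Tank 4 never reaches <=3 within 15 steps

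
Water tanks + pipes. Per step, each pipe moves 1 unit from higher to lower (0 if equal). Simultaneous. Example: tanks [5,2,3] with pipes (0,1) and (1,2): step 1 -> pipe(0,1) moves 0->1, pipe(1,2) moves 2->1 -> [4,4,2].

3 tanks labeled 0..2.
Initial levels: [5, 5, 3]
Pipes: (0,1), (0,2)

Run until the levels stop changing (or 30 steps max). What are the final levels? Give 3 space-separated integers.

Step 1: flows [0=1,0->2] -> levels [4 5 4]
Step 2: flows [1->0,0=2] -> levels [5 4 4]
Step 3: flows [0->1,0->2] -> levels [3 5 5]
Step 4: flows [1->0,2->0] -> levels [5 4 4]
  -> period-2 cycle: step 4 state = step 2 state; never stabilizes
  -> state at step 30: (30-2) mod 2 = 0, same as step 2 -> [5 4 4]

Answer: 5 4 4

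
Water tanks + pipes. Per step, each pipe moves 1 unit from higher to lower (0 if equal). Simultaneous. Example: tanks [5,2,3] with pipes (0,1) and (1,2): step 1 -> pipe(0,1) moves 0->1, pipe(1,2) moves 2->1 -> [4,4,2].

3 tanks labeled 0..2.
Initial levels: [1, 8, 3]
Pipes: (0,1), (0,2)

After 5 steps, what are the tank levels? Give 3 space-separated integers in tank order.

Answer: 4 4 4

Derivation:
Step 1: flows [1->0,2->0] -> levels [3 7 2]
Step 2: flows [1->0,0->2] -> levels [3 6 3]
Step 3: flows [1->0,0=2] -> levels [4 5 3]
Step 4: flows [1->0,0->2] -> levels [4 4 4]
Step 5: flows [0=1,0=2] -> levels [4 4 4]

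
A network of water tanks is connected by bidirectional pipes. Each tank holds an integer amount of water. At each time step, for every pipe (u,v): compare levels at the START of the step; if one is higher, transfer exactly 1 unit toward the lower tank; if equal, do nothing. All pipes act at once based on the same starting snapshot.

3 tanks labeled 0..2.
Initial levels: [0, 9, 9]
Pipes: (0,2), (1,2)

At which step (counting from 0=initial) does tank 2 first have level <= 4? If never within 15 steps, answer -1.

Step 1: flows [2->0,1=2] -> levels [1 9 8]
Step 2: flows [2->0,1->2] -> levels [2 8 8]
Step 3: flows [2->0,1=2] -> levels [3 8 7]
Step 4: flows [2->0,1->2] -> levels [4 7 7]
Step 5: flows [2->0,1=2] -> levels [5 7 6]
Step 6: flows [2->0,1->2] -> levels [6 6 6]
Step 7: flows [0=2,1=2] -> levels [6 6 6]
  -> stable; tank 2 stays at 6 > 4
Tank 2 never reaches <=4 within 15 steps

Answer: -1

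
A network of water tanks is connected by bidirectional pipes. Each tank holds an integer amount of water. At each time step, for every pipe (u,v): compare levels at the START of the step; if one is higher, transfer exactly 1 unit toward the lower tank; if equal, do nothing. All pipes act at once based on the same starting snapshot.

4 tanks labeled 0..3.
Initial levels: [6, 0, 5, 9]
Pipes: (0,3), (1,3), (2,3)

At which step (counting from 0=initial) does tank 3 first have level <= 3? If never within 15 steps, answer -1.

Step 1: flows [3->0,3->1,3->2] -> levels [7 1 6 6]
Step 2: flows [0->3,3->1,2=3] -> levels [6 2 6 6]
Step 3: flows [0=3,3->1,2=3] -> levels [6 3 6 5]
Step 4: flows [0->3,3->1,2->3] -> levels [5 4 5 6]
Step 5: flows [3->0,3->1,3->2] -> levels [6 5 6 3]
Tank 3 first reaches <=3 at step 5

Answer: 5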